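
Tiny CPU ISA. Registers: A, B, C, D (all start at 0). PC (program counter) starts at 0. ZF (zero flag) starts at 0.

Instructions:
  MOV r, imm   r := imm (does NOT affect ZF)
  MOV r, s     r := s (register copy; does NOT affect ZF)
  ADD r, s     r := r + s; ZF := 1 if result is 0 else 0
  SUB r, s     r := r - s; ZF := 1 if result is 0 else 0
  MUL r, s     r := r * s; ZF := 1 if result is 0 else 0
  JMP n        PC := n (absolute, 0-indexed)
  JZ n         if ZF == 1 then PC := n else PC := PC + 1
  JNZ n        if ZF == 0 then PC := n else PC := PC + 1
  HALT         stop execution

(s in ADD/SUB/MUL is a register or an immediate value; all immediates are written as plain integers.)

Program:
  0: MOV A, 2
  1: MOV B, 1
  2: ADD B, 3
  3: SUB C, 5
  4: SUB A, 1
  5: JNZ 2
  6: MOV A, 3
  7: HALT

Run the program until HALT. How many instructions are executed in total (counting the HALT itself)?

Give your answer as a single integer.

Step 1: PC=0 exec 'MOV A, 2'. After: A=2 B=0 C=0 D=0 ZF=0 PC=1
Step 2: PC=1 exec 'MOV B, 1'. After: A=2 B=1 C=0 D=0 ZF=0 PC=2
Step 3: PC=2 exec 'ADD B, 3'. After: A=2 B=4 C=0 D=0 ZF=0 PC=3
Step 4: PC=3 exec 'SUB C, 5'. After: A=2 B=4 C=-5 D=0 ZF=0 PC=4
Step 5: PC=4 exec 'SUB A, 1'. After: A=1 B=4 C=-5 D=0 ZF=0 PC=5
Step 6: PC=5 exec 'JNZ 2'. After: A=1 B=4 C=-5 D=0 ZF=0 PC=2
Step 7: PC=2 exec 'ADD B, 3'. After: A=1 B=7 C=-5 D=0 ZF=0 PC=3
Step 8: PC=3 exec 'SUB C, 5'. After: A=1 B=7 C=-10 D=0 ZF=0 PC=4
Step 9: PC=4 exec 'SUB A, 1'. After: A=0 B=7 C=-10 D=0 ZF=1 PC=5
Step 10: PC=5 exec 'JNZ 2'. After: A=0 B=7 C=-10 D=0 ZF=1 PC=6
Step 11: PC=6 exec 'MOV A, 3'. After: A=3 B=7 C=-10 D=0 ZF=1 PC=7
Step 12: PC=7 exec 'HALT'. After: A=3 B=7 C=-10 D=0 ZF=1 PC=7 HALTED
Total instructions executed: 12

Answer: 12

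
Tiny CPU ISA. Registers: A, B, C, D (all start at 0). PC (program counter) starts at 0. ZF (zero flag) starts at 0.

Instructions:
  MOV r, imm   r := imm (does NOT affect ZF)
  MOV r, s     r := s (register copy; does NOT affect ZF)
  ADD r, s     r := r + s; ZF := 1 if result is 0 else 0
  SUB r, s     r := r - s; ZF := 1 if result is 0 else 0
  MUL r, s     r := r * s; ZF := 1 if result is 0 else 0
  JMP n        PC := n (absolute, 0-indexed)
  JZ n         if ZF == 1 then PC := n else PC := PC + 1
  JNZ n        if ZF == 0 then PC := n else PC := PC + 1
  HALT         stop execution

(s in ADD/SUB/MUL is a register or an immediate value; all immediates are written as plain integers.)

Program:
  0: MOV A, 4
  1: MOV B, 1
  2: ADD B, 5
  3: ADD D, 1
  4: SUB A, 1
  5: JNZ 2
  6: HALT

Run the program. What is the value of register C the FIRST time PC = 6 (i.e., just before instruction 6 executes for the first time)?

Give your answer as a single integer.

Step 1: PC=0 exec 'MOV A, 4'. After: A=4 B=0 C=0 D=0 ZF=0 PC=1
Step 2: PC=1 exec 'MOV B, 1'. After: A=4 B=1 C=0 D=0 ZF=0 PC=2
Step 3: PC=2 exec 'ADD B, 5'. After: A=4 B=6 C=0 D=0 ZF=0 PC=3
Step 4: PC=3 exec 'ADD D, 1'. After: A=4 B=6 C=0 D=1 ZF=0 PC=4
Step 5: PC=4 exec 'SUB A, 1'. After: A=3 B=6 C=0 D=1 ZF=0 PC=5
Step 6: PC=5 exec 'JNZ 2'. After: A=3 B=6 C=0 D=1 ZF=0 PC=2
Step 7: PC=2 exec 'ADD B, 5'. After: A=3 B=11 C=0 D=1 ZF=0 PC=3
Step 8: PC=3 exec 'ADD D, 1'. After: A=3 B=11 C=0 D=2 ZF=0 PC=4
Step 9: PC=4 exec 'SUB A, 1'. After: A=2 B=11 C=0 D=2 ZF=0 PC=5
Step 10: PC=5 exec 'JNZ 2'. After: A=2 B=11 C=0 D=2 ZF=0 PC=2
Step 11: PC=2 exec 'ADD B, 5'. After: A=2 B=16 C=0 D=2 ZF=0 PC=3
Step 12: PC=3 exec 'ADD D, 1'. After: A=2 B=16 C=0 D=3 ZF=0 PC=4
Step 13: PC=4 exec 'SUB A, 1'. After: A=1 B=16 C=0 D=3 ZF=0 PC=5
Step 14: PC=5 exec 'JNZ 2'. After: A=1 B=16 C=0 D=3 ZF=0 PC=2
Step 15: PC=2 exec 'ADD B, 5'. After: A=1 B=21 C=0 D=3 ZF=0 PC=3
Step 16: PC=3 exec 'ADD D, 1'. After: A=1 B=21 C=0 D=4 ZF=0 PC=4
Step 17: PC=4 exec 'SUB A, 1'. After: A=0 B=21 C=0 D=4 ZF=1 PC=5
Step 18: PC=5 exec 'JNZ 2'. After: A=0 B=21 C=0 D=4 ZF=1 PC=6
First time PC=6: C=0

0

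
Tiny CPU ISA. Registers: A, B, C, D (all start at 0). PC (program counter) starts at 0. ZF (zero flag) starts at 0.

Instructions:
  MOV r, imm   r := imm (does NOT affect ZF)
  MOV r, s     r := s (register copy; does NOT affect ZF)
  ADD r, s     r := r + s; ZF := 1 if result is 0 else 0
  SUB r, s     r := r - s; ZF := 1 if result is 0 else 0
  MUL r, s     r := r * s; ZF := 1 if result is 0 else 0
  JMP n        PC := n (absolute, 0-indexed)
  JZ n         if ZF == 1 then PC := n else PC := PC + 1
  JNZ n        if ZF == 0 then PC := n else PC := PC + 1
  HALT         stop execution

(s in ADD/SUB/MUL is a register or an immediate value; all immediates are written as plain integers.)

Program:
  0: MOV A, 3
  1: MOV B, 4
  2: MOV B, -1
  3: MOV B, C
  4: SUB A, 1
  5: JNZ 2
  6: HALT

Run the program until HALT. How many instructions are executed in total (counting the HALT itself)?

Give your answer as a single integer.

Answer: 15

Derivation:
Step 1: PC=0 exec 'MOV A, 3'. After: A=3 B=0 C=0 D=0 ZF=0 PC=1
Step 2: PC=1 exec 'MOV B, 4'. After: A=3 B=4 C=0 D=0 ZF=0 PC=2
Step 3: PC=2 exec 'MOV B, -1'. After: A=3 B=-1 C=0 D=0 ZF=0 PC=3
Step 4: PC=3 exec 'MOV B, C'. After: A=3 B=0 C=0 D=0 ZF=0 PC=4
Step 5: PC=4 exec 'SUB A, 1'. After: A=2 B=0 C=0 D=0 ZF=0 PC=5
Step 6: PC=5 exec 'JNZ 2'. After: A=2 B=0 C=0 D=0 ZF=0 PC=2
Step 7: PC=2 exec 'MOV B, -1'. After: A=2 B=-1 C=0 D=0 ZF=0 PC=3
Step 8: PC=3 exec 'MOV B, C'. After: A=2 B=0 C=0 D=0 ZF=0 PC=4
Step 9: PC=4 exec 'SUB A, 1'. After: A=1 B=0 C=0 D=0 ZF=0 PC=5
Step 10: PC=5 exec 'JNZ 2'. After: A=1 B=0 C=0 D=0 ZF=0 PC=2
Step 11: PC=2 exec 'MOV B, -1'. After: A=1 B=-1 C=0 D=0 ZF=0 PC=3
Step 12: PC=3 exec 'MOV B, C'. After: A=1 B=0 C=0 D=0 ZF=0 PC=4
Step 13: PC=4 exec 'SUB A, 1'. After: A=0 B=0 C=0 D=0 ZF=1 PC=5
Step 14: PC=5 exec 'JNZ 2'. After: A=0 B=0 C=0 D=0 ZF=1 PC=6
Step 15: PC=6 exec 'HALT'. After: A=0 B=0 C=0 D=0 ZF=1 PC=6 HALTED
Total instructions executed: 15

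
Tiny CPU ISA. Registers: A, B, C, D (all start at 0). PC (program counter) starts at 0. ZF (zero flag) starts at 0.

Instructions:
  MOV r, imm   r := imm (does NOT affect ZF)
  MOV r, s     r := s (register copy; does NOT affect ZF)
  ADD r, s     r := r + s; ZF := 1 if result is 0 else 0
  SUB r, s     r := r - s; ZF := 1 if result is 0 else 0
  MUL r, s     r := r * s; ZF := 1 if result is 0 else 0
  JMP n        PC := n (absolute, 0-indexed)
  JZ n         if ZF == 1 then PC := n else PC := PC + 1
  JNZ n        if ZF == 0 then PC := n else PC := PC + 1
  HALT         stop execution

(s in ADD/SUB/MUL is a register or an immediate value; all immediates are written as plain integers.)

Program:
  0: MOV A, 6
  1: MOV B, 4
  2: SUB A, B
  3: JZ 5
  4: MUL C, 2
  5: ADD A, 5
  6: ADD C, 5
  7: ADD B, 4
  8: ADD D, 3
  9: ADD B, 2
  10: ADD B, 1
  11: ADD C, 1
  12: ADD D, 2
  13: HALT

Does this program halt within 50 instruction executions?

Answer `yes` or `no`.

Step 1: PC=0 exec 'MOV A, 6'. After: A=6 B=0 C=0 D=0 ZF=0 PC=1
Step 2: PC=1 exec 'MOV B, 4'. After: A=6 B=4 C=0 D=0 ZF=0 PC=2
Step 3: PC=2 exec 'SUB A, B'. After: A=2 B=4 C=0 D=0 ZF=0 PC=3
Step 4: PC=3 exec 'JZ 5'. After: A=2 B=4 C=0 D=0 ZF=0 PC=4
Step 5: PC=4 exec 'MUL C, 2'. After: A=2 B=4 C=0 D=0 ZF=1 PC=5
Step 6: PC=5 exec 'ADD A, 5'. After: A=7 B=4 C=0 D=0 ZF=0 PC=6
Step 7: PC=6 exec 'ADD C, 5'. After: A=7 B=4 C=5 D=0 ZF=0 PC=7
Step 8: PC=7 exec 'ADD B, 4'. After: A=7 B=8 C=5 D=0 ZF=0 PC=8
Step 9: PC=8 exec 'ADD D, 3'. After: A=7 B=8 C=5 D=3 ZF=0 PC=9
Step 10: PC=9 exec 'ADD B, 2'. After: A=7 B=10 C=5 D=3 ZF=0 PC=10
Step 11: PC=10 exec 'ADD B, 1'. After: A=7 B=11 C=5 D=3 ZF=0 PC=11
Step 12: PC=11 exec 'ADD C, 1'. After: A=7 B=11 C=6 D=3 ZF=0 PC=12
Step 13: PC=12 exec 'ADD D, 2'. After: A=7 B=11 C=6 D=5 ZF=0 PC=13
Step 14: PC=13 exec 'HALT'. After: A=7 B=11 C=6 D=5 ZF=0 PC=13 HALTED

Answer: yes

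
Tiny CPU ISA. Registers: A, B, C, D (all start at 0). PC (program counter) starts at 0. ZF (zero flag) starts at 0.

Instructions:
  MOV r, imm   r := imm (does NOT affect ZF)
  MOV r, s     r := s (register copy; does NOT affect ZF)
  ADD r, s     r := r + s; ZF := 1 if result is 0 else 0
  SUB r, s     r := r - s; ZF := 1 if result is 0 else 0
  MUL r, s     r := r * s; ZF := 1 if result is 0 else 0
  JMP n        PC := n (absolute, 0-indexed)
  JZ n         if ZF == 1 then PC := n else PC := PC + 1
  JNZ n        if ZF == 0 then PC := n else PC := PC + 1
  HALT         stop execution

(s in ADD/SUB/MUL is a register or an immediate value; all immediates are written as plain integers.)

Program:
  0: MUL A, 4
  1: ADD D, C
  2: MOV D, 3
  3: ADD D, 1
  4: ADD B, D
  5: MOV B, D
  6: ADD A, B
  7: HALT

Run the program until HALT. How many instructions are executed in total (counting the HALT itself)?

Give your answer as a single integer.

Answer: 8

Derivation:
Step 1: PC=0 exec 'MUL A, 4'. After: A=0 B=0 C=0 D=0 ZF=1 PC=1
Step 2: PC=1 exec 'ADD D, C'. After: A=0 B=0 C=0 D=0 ZF=1 PC=2
Step 3: PC=2 exec 'MOV D, 3'. After: A=0 B=0 C=0 D=3 ZF=1 PC=3
Step 4: PC=3 exec 'ADD D, 1'. After: A=0 B=0 C=0 D=4 ZF=0 PC=4
Step 5: PC=4 exec 'ADD B, D'. After: A=0 B=4 C=0 D=4 ZF=0 PC=5
Step 6: PC=5 exec 'MOV B, D'. After: A=0 B=4 C=0 D=4 ZF=0 PC=6
Step 7: PC=6 exec 'ADD A, B'. After: A=4 B=4 C=0 D=4 ZF=0 PC=7
Step 8: PC=7 exec 'HALT'. After: A=4 B=4 C=0 D=4 ZF=0 PC=7 HALTED
Total instructions executed: 8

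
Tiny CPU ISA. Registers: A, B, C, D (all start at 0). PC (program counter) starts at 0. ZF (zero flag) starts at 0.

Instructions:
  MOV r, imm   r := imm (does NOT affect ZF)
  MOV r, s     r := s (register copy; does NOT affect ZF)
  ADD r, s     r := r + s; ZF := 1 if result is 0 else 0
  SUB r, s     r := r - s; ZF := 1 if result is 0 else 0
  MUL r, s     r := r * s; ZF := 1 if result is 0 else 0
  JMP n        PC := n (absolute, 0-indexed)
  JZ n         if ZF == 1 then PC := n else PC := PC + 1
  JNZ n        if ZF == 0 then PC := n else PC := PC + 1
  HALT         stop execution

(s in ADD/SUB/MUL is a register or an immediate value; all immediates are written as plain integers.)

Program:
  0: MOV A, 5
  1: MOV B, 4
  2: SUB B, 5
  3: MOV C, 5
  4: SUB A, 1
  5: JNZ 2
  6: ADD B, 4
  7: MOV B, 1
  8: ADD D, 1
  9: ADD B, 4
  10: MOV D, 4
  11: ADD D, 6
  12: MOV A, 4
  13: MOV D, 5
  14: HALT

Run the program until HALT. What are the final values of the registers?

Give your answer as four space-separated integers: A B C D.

Answer: 4 5 5 5

Derivation:
Step 1: PC=0 exec 'MOV A, 5'. After: A=5 B=0 C=0 D=0 ZF=0 PC=1
Step 2: PC=1 exec 'MOV B, 4'. After: A=5 B=4 C=0 D=0 ZF=0 PC=2
Step 3: PC=2 exec 'SUB B, 5'. After: A=5 B=-1 C=0 D=0 ZF=0 PC=3
Step 4: PC=3 exec 'MOV C, 5'. After: A=5 B=-1 C=5 D=0 ZF=0 PC=4
Step 5: PC=4 exec 'SUB A, 1'. After: A=4 B=-1 C=5 D=0 ZF=0 PC=5
Step 6: PC=5 exec 'JNZ 2'. After: A=4 B=-1 C=5 D=0 ZF=0 PC=2
Step 7: PC=2 exec 'SUB B, 5'. After: A=4 B=-6 C=5 D=0 ZF=0 PC=3
Step 8: PC=3 exec 'MOV C, 5'. After: A=4 B=-6 C=5 D=0 ZF=0 PC=4
Step 9: PC=4 exec 'SUB A, 1'. After: A=3 B=-6 C=5 D=0 ZF=0 PC=5
Step 10: PC=5 exec 'JNZ 2'. After: A=3 B=-6 C=5 D=0 ZF=0 PC=2
Step 11: PC=2 exec 'SUB B, 5'. After: A=3 B=-11 C=5 D=0 ZF=0 PC=3
Step 12: PC=3 exec 'MOV C, 5'. After: A=3 B=-11 C=5 D=0 ZF=0 PC=4
Step 13: PC=4 exec 'SUB A, 1'. After: A=2 B=-11 C=5 D=0 ZF=0 PC=5
Step 14: PC=5 exec 'JNZ 2'. After: A=2 B=-11 C=5 D=0 ZF=0 PC=2
Step 15: PC=2 exec 'SUB B, 5'. After: A=2 B=-16 C=5 D=0 ZF=0 PC=3
Step 16: PC=3 exec 'MOV C, 5'. After: A=2 B=-16 C=5 D=0 ZF=0 PC=4
Step 17: PC=4 exec 'SUB A, 1'. After: A=1 B=-16 C=5 D=0 ZF=0 PC=5
Step 18: PC=5 exec 'JNZ 2'. After: A=1 B=-16 C=5 D=0 ZF=0 PC=2
Step 19: PC=2 exec 'SUB B, 5'. After: A=1 B=-21 C=5 D=0 ZF=0 PC=3
Step 20: PC=3 exec 'MOV C, 5'. After: A=1 B=-21 C=5 D=0 ZF=0 PC=4
Step 21: PC=4 exec 'SUB A, 1'. After: A=0 B=-21 C=5 D=0 ZF=1 PC=5
Step 22: PC=5 exec 'JNZ 2'. After: A=0 B=-21 C=5 D=0 ZF=1 PC=6
Step 23: PC=6 exec 'ADD B, 4'. After: A=0 B=-17 C=5 D=0 ZF=0 PC=7
Step 24: PC=7 exec 'MOV B, 1'. After: A=0 B=1 C=5 D=0 ZF=0 PC=8
Step 25: PC=8 exec 'ADD D, 1'. After: A=0 B=1 C=5 D=1 ZF=0 PC=9
Step 26: PC=9 exec 'ADD B, 4'. After: A=0 B=5 C=5 D=1 ZF=0 PC=10
Step 27: PC=10 exec 'MOV D, 4'. After: A=0 B=5 C=5 D=4 ZF=0 PC=11
Step 28: PC=11 exec 'ADD D, 6'. After: A=0 B=5 C=5 D=10 ZF=0 PC=12
Step 29: PC=12 exec 'MOV A, 4'. After: A=4 B=5 C=5 D=10 ZF=0 PC=13
Step 30: PC=13 exec 'MOV D, 5'. After: A=4 B=5 C=5 D=5 ZF=0 PC=14
Step 31: PC=14 exec 'HALT'. After: A=4 B=5 C=5 D=5 ZF=0 PC=14 HALTED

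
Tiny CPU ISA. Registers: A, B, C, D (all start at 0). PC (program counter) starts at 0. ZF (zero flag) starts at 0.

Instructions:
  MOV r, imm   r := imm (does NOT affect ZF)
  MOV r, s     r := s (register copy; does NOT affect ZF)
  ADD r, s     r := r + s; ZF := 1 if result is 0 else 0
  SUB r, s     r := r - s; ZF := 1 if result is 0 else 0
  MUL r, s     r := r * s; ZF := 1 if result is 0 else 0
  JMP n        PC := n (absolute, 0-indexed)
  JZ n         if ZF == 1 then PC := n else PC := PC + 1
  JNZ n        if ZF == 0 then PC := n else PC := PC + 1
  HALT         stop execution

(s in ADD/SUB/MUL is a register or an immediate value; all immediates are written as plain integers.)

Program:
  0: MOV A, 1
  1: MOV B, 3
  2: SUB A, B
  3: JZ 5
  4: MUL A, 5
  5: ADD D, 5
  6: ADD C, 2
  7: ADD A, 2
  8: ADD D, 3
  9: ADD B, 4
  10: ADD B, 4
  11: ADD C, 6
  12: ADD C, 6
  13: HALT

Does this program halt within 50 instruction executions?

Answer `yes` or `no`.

Answer: yes

Derivation:
Step 1: PC=0 exec 'MOV A, 1'. After: A=1 B=0 C=0 D=0 ZF=0 PC=1
Step 2: PC=1 exec 'MOV B, 3'. After: A=1 B=3 C=0 D=0 ZF=0 PC=2
Step 3: PC=2 exec 'SUB A, B'. After: A=-2 B=3 C=0 D=0 ZF=0 PC=3
Step 4: PC=3 exec 'JZ 5'. After: A=-2 B=3 C=0 D=0 ZF=0 PC=4
Step 5: PC=4 exec 'MUL A, 5'. After: A=-10 B=3 C=0 D=0 ZF=0 PC=5
Step 6: PC=5 exec 'ADD D, 5'. After: A=-10 B=3 C=0 D=5 ZF=0 PC=6
Step 7: PC=6 exec 'ADD C, 2'. After: A=-10 B=3 C=2 D=5 ZF=0 PC=7
Step 8: PC=7 exec 'ADD A, 2'. After: A=-8 B=3 C=2 D=5 ZF=0 PC=8
Step 9: PC=8 exec 'ADD D, 3'. After: A=-8 B=3 C=2 D=8 ZF=0 PC=9
Step 10: PC=9 exec 'ADD B, 4'. After: A=-8 B=7 C=2 D=8 ZF=0 PC=10
Step 11: PC=10 exec 'ADD B, 4'. After: A=-8 B=11 C=2 D=8 ZF=0 PC=11
Step 12: PC=11 exec 'ADD C, 6'. After: A=-8 B=11 C=8 D=8 ZF=0 PC=12
Step 13: PC=12 exec 'ADD C, 6'. After: A=-8 B=11 C=14 D=8 ZF=0 PC=13
Step 14: PC=13 exec 'HALT'. After: A=-8 B=11 C=14 D=8 ZF=0 PC=13 HALTED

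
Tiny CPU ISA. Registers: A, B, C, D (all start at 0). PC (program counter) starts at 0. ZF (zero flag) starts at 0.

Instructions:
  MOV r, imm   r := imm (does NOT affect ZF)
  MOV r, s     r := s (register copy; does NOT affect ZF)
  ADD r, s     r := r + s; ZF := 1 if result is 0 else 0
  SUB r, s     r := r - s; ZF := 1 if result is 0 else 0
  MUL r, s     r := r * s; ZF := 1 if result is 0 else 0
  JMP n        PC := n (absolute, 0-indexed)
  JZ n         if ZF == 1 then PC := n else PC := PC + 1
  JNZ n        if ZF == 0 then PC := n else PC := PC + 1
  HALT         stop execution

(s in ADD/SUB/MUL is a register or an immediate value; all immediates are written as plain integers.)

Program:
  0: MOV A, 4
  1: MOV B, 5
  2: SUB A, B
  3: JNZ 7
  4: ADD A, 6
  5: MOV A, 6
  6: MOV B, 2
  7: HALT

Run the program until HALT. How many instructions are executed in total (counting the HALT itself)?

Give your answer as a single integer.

Step 1: PC=0 exec 'MOV A, 4'. After: A=4 B=0 C=0 D=0 ZF=0 PC=1
Step 2: PC=1 exec 'MOV B, 5'. After: A=4 B=5 C=0 D=0 ZF=0 PC=2
Step 3: PC=2 exec 'SUB A, B'. After: A=-1 B=5 C=0 D=0 ZF=0 PC=3
Step 4: PC=3 exec 'JNZ 7'. After: A=-1 B=5 C=0 D=0 ZF=0 PC=7
Step 5: PC=7 exec 'HALT'. After: A=-1 B=5 C=0 D=0 ZF=0 PC=7 HALTED
Total instructions executed: 5

Answer: 5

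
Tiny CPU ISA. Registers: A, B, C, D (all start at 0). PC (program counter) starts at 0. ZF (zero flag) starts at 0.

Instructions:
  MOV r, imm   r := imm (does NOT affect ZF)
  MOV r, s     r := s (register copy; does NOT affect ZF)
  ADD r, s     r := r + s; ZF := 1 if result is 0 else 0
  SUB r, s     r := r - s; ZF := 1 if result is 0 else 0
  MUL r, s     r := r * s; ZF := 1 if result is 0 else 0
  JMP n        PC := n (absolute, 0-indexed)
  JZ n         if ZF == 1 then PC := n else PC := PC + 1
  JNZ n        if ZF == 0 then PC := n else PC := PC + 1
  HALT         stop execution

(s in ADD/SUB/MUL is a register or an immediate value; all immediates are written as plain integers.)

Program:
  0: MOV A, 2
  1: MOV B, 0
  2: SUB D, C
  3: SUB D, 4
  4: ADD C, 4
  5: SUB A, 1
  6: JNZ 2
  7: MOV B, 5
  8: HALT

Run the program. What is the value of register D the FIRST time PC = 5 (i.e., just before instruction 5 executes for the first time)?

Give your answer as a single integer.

Step 1: PC=0 exec 'MOV A, 2'. After: A=2 B=0 C=0 D=0 ZF=0 PC=1
Step 2: PC=1 exec 'MOV B, 0'. After: A=2 B=0 C=0 D=0 ZF=0 PC=2
Step 3: PC=2 exec 'SUB D, C'. After: A=2 B=0 C=0 D=0 ZF=1 PC=3
Step 4: PC=3 exec 'SUB D, 4'. After: A=2 B=0 C=0 D=-4 ZF=0 PC=4
Step 5: PC=4 exec 'ADD C, 4'. After: A=2 B=0 C=4 D=-4 ZF=0 PC=5
First time PC=5: D=-4

-4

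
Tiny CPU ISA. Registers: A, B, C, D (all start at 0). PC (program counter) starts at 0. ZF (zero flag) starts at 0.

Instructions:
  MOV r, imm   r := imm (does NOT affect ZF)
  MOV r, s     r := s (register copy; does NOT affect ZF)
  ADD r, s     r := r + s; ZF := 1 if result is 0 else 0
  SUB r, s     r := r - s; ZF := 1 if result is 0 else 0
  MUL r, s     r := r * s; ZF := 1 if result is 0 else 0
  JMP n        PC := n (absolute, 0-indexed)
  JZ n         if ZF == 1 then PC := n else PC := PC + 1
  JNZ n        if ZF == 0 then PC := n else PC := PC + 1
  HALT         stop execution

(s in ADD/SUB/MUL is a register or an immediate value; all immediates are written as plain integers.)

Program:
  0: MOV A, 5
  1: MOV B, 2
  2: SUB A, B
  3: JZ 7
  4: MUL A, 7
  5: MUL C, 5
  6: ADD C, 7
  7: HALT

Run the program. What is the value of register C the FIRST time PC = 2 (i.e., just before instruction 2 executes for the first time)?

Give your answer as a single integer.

Step 1: PC=0 exec 'MOV A, 5'. After: A=5 B=0 C=0 D=0 ZF=0 PC=1
Step 2: PC=1 exec 'MOV B, 2'. After: A=5 B=2 C=0 D=0 ZF=0 PC=2
First time PC=2: C=0

0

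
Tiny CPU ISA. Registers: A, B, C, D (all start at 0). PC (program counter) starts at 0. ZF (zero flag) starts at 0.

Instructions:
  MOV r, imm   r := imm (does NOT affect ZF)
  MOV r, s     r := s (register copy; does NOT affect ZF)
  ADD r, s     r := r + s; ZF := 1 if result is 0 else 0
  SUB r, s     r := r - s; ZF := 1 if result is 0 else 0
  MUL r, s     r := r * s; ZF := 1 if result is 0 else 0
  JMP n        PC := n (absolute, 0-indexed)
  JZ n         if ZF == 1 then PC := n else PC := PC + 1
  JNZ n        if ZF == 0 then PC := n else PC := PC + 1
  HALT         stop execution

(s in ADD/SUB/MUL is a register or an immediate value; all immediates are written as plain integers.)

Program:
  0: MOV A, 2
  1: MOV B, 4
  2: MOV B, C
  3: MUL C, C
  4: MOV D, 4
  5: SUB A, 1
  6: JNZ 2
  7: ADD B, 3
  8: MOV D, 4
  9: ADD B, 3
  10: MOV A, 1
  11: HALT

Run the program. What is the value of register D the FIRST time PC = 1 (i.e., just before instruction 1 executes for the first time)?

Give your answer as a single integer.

Step 1: PC=0 exec 'MOV A, 2'. After: A=2 B=0 C=0 D=0 ZF=0 PC=1
First time PC=1: D=0

0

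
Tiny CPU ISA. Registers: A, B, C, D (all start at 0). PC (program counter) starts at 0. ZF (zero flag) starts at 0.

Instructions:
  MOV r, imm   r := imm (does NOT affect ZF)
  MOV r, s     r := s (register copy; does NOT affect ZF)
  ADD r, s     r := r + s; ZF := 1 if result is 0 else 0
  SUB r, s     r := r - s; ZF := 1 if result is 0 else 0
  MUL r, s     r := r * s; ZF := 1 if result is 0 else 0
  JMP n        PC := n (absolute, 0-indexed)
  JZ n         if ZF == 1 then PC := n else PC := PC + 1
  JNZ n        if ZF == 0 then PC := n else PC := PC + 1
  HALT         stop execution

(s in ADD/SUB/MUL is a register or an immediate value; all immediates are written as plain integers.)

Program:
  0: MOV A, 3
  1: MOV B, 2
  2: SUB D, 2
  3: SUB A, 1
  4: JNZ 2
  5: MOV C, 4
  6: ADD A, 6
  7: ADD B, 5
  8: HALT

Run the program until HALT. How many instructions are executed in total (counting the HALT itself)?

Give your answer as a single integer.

Step 1: PC=0 exec 'MOV A, 3'. After: A=3 B=0 C=0 D=0 ZF=0 PC=1
Step 2: PC=1 exec 'MOV B, 2'. After: A=3 B=2 C=0 D=0 ZF=0 PC=2
Step 3: PC=2 exec 'SUB D, 2'. After: A=3 B=2 C=0 D=-2 ZF=0 PC=3
Step 4: PC=3 exec 'SUB A, 1'. After: A=2 B=2 C=0 D=-2 ZF=0 PC=4
Step 5: PC=4 exec 'JNZ 2'. After: A=2 B=2 C=0 D=-2 ZF=0 PC=2
Step 6: PC=2 exec 'SUB D, 2'. After: A=2 B=2 C=0 D=-4 ZF=0 PC=3
Step 7: PC=3 exec 'SUB A, 1'. After: A=1 B=2 C=0 D=-4 ZF=0 PC=4
Step 8: PC=4 exec 'JNZ 2'. After: A=1 B=2 C=0 D=-4 ZF=0 PC=2
Step 9: PC=2 exec 'SUB D, 2'. After: A=1 B=2 C=0 D=-6 ZF=0 PC=3
Step 10: PC=3 exec 'SUB A, 1'. After: A=0 B=2 C=0 D=-6 ZF=1 PC=4
Step 11: PC=4 exec 'JNZ 2'. After: A=0 B=2 C=0 D=-6 ZF=1 PC=5
Step 12: PC=5 exec 'MOV C, 4'. After: A=0 B=2 C=4 D=-6 ZF=1 PC=6
Step 13: PC=6 exec 'ADD A, 6'. After: A=6 B=2 C=4 D=-6 ZF=0 PC=7
Step 14: PC=7 exec 'ADD B, 5'. After: A=6 B=7 C=4 D=-6 ZF=0 PC=8
Step 15: PC=8 exec 'HALT'. After: A=6 B=7 C=4 D=-6 ZF=0 PC=8 HALTED
Total instructions executed: 15

Answer: 15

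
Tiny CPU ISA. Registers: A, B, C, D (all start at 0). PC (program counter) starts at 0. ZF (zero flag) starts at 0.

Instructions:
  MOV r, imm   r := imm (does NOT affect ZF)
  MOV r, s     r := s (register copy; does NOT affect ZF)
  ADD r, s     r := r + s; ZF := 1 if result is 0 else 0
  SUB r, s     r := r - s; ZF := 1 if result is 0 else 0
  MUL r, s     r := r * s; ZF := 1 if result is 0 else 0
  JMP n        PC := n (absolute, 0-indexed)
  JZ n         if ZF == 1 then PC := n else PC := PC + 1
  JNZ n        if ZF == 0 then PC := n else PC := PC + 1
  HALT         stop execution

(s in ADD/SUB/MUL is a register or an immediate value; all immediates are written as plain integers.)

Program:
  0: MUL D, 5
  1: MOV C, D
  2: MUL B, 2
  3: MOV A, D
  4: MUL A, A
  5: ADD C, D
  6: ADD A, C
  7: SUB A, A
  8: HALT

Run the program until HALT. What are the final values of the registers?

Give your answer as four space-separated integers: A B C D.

Step 1: PC=0 exec 'MUL D, 5'. After: A=0 B=0 C=0 D=0 ZF=1 PC=1
Step 2: PC=1 exec 'MOV C, D'. After: A=0 B=0 C=0 D=0 ZF=1 PC=2
Step 3: PC=2 exec 'MUL B, 2'. After: A=0 B=0 C=0 D=0 ZF=1 PC=3
Step 4: PC=3 exec 'MOV A, D'. After: A=0 B=0 C=0 D=0 ZF=1 PC=4
Step 5: PC=4 exec 'MUL A, A'. After: A=0 B=0 C=0 D=0 ZF=1 PC=5
Step 6: PC=5 exec 'ADD C, D'. After: A=0 B=0 C=0 D=0 ZF=1 PC=6
Step 7: PC=6 exec 'ADD A, C'. After: A=0 B=0 C=0 D=0 ZF=1 PC=7
Step 8: PC=7 exec 'SUB A, A'. After: A=0 B=0 C=0 D=0 ZF=1 PC=8
Step 9: PC=8 exec 'HALT'. After: A=0 B=0 C=0 D=0 ZF=1 PC=8 HALTED

Answer: 0 0 0 0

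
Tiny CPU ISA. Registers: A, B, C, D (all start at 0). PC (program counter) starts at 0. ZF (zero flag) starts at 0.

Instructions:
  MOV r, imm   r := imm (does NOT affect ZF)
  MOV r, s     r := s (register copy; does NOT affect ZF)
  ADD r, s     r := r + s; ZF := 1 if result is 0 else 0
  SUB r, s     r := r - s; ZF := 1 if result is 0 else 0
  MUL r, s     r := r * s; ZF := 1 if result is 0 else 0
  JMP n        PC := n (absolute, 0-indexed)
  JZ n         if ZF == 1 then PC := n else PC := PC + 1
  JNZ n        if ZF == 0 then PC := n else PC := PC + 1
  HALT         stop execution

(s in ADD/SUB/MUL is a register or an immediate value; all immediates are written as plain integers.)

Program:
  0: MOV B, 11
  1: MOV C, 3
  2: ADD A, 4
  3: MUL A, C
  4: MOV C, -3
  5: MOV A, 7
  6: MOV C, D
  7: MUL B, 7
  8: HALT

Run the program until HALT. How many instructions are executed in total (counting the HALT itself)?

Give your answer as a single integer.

Step 1: PC=0 exec 'MOV B, 11'. After: A=0 B=11 C=0 D=0 ZF=0 PC=1
Step 2: PC=1 exec 'MOV C, 3'. After: A=0 B=11 C=3 D=0 ZF=0 PC=2
Step 3: PC=2 exec 'ADD A, 4'. After: A=4 B=11 C=3 D=0 ZF=0 PC=3
Step 4: PC=3 exec 'MUL A, C'. After: A=12 B=11 C=3 D=0 ZF=0 PC=4
Step 5: PC=4 exec 'MOV C, -3'. After: A=12 B=11 C=-3 D=0 ZF=0 PC=5
Step 6: PC=5 exec 'MOV A, 7'. After: A=7 B=11 C=-3 D=0 ZF=0 PC=6
Step 7: PC=6 exec 'MOV C, D'. After: A=7 B=11 C=0 D=0 ZF=0 PC=7
Step 8: PC=7 exec 'MUL B, 7'. After: A=7 B=77 C=0 D=0 ZF=0 PC=8
Step 9: PC=8 exec 'HALT'. After: A=7 B=77 C=0 D=0 ZF=0 PC=8 HALTED
Total instructions executed: 9

Answer: 9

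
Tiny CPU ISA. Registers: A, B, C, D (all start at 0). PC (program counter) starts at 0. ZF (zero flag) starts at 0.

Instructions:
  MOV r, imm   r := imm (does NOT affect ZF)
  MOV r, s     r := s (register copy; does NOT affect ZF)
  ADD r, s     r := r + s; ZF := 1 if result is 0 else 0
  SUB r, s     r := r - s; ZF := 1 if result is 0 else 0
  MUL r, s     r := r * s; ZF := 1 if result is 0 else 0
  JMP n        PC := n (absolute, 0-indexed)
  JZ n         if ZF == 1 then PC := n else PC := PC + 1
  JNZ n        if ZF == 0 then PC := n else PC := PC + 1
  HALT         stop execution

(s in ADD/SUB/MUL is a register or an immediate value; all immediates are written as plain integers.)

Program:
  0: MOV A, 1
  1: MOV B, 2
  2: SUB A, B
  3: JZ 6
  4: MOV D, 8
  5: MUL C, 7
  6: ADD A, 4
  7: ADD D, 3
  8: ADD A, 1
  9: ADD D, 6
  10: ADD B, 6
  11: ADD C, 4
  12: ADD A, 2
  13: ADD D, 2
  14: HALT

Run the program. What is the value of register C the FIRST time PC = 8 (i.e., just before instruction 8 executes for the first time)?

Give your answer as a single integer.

Step 1: PC=0 exec 'MOV A, 1'. After: A=1 B=0 C=0 D=0 ZF=0 PC=1
Step 2: PC=1 exec 'MOV B, 2'. After: A=1 B=2 C=0 D=0 ZF=0 PC=2
Step 3: PC=2 exec 'SUB A, B'. After: A=-1 B=2 C=0 D=0 ZF=0 PC=3
Step 4: PC=3 exec 'JZ 6'. After: A=-1 B=2 C=0 D=0 ZF=0 PC=4
Step 5: PC=4 exec 'MOV D, 8'. After: A=-1 B=2 C=0 D=8 ZF=0 PC=5
Step 6: PC=5 exec 'MUL C, 7'. After: A=-1 B=2 C=0 D=8 ZF=1 PC=6
Step 7: PC=6 exec 'ADD A, 4'. After: A=3 B=2 C=0 D=8 ZF=0 PC=7
Step 8: PC=7 exec 'ADD D, 3'. After: A=3 B=2 C=0 D=11 ZF=0 PC=8
First time PC=8: C=0

0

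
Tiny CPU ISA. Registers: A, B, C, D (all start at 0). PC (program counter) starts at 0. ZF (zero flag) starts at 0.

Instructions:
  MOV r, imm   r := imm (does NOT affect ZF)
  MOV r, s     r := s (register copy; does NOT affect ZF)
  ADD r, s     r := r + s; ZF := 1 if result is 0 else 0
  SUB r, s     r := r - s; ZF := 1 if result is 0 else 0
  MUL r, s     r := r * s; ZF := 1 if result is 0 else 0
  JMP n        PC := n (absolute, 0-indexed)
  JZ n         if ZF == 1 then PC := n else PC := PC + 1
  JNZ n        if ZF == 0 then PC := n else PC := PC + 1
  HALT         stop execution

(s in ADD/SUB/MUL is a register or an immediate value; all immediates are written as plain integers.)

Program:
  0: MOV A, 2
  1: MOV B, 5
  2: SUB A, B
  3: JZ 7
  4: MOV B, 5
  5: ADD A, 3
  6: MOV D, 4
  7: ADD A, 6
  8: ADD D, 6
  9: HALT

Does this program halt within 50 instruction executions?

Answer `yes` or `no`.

Answer: yes

Derivation:
Step 1: PC=0 exec 'MOV A, 2'. After: A=2 B=0 C=0 D=0 ZF=0 PC=1
Step 2: PC=1 exec 'MOV B, 5'. After: A=2 B=5 C=0 D=0 ZF=0 PC=2
Step 3: PC=2 exec 'SUB A, B'. After: A=-3 B=5 C=0 D=0 ZF=0 PC=3
Step 4: PC=3 exec 'JZ 7'. After: A=-3 B=5 C=0 D=0 ZF=0 PC=4
Step 5: PC=4 exec 'MOV B, 5'. After: A=-3 B=5 C=0 D=0 ZF=0 PC=5
Step 6: PC=5 exec 'ADD A, 3'. After: A=0 B=5 C=0 D=0 ZF=1 PC=6
Step 7: PC=6 exec 'MOV D, 4'. After: A=0 B=5 C=0 D=4 ZF=1 PC=7
Step 8: PC=7 exec 'ADD A, 6'. After: A=6 B=5 C=0 D=4 ZF=0 PC=8
Step 9: PC=8 exec 'ADD D, 6'. After: A=6 B=5 C=0 D=10 ZF=0 PC=9
Step 10: PC=9 exec 'HALT'. After: A=6 B=5 C=0 D=10 ZF=0 PC=9 HALTED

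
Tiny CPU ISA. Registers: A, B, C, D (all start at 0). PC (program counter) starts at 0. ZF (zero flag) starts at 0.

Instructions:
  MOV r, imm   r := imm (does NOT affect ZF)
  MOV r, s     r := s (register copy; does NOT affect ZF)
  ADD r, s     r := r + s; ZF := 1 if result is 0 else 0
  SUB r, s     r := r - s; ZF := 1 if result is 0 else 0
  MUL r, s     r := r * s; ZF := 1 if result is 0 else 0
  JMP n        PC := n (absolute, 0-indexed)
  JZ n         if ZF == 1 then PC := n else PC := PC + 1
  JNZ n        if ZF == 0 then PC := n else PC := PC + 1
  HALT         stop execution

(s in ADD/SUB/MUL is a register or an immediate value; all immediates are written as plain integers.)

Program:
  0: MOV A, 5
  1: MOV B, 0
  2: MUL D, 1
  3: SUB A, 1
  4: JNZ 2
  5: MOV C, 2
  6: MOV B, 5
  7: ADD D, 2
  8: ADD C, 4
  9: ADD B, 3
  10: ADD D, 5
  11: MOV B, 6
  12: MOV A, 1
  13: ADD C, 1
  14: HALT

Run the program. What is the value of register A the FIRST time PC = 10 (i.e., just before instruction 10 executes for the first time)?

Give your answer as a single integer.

Step 1: PC=0 exec 'MOV A, 5'. After: A=5 B=0 C=0 D=0 ZF=0 PC=1
Step 2: PC=1 exec 'MOV B, 0'. After: A=5 B=0 C=0 D=0 ZF=0 PC=2
Step 3: PC=2 exec 'MUL D, 1'. After: A=5 B=0 C=0 D=0 ZF=1 PC=3
Step 4: PC=3 exec 'SUB A, 1'. After: A=4 B=0 C=0 D=0 ZF=0 PC=4
Step 5: PC=4 exec 'JNZ 2'. After: A=4 B=0 C=0 D=0 ZF=0 PC=2
Step 6: PC=2 exec 'MUL D, 1'. After: A=4 B=0 C=0 D=0 ZF=1 PC=3
Step 7: PC=3 exec 'SUB A, 1'. After: A=3 B=0 C=0 D=0 ZF=0 PC=4
Step 8: PC=4 exec 'JNZ 2'. After: A=3 B=0 C=0 D=0 ZF=0 PC=2
Step 9: PC=2 exec 'MUL D, 1'. After: A=3 B=0 C=0 D=0 ZF=1 PC=3
Step 10: PC=3 exec 'SUB A, 1'. After: A=2 B=0 C=0 D=0 ZF=0 PC=4
Step 11: PC=4 exec 'JNZ 2'. After: A=2 B=0 C=0 D=0 ZF=0 PC=2
Step 12: PC=2 exec 'MUL D, 1'. After: A=2 B=0 C=0 D=0 ZF=1 PC=3
Step 13: PC=3 exec 'SUB A, 1'. After: A=1 B=0 C=0 D=0 ZF=0 PC=4
Step 14: PC=4 exec 'JNZ 2'. After: A=1 B=0 C=0 D=0 ZF=0 PC=2
Step 15: PC=2 exec 'MUL D, 1'. After: A=1 B=0 C=0 D=0 ZF=1 PC=3
Step 16: PC=3 exec 'SUB A, 1'. After: A=0 B=0 C=0 D=0 ZF=1 PC=4
Step 17: PC=4 exec 'JNZ 2'. After: A=0 B=0 C=0 D=0 ZF=1 PC=5
Step 18: PC=5 exec 'MOV C, 2'. After: A=0 B=0 C=2 D=0 ZF=1 PC=6
Step 19: PC=6 exec 'MOV B, 5'. After: A=0 B=5 C=2 D=0 ZF=1 PC=7
Step 20: PC=7 exec 'ADD D, 2'. After: A=0 B=5 C=2 D=2 ZF=0 PC=8
Step 21: PC=8 exec 'ADD C, 4'. After: A=0 B=5 C=6 D=2 ZF=0 PC=9
Step 22: PC=9 exec 'ADD B, 3'. After: A=0 B=8 C=6 D=2 ZF=0 PC=10
First time PC=10: A=0

0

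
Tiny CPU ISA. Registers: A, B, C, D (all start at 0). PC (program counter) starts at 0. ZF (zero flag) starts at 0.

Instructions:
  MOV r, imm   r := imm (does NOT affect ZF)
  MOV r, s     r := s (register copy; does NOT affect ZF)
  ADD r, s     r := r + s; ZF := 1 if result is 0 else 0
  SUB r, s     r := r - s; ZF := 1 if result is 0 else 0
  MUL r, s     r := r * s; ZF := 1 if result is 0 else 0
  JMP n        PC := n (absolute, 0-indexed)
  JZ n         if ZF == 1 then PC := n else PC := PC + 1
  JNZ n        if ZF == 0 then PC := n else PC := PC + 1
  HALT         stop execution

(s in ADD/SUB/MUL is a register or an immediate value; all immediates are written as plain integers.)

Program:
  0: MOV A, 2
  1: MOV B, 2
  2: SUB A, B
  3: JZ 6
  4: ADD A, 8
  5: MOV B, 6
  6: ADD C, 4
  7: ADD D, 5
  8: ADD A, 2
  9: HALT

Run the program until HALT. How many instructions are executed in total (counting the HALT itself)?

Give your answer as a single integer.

Answer: 8

Derivation:
Step 1: PC=0 exec 'MOV A, 2'. After: A=2 B=0 C=0 D=0 ZF=0 PC=1
Step 2: PC=1 exec 'MOV B, 2'. After: A=2 B=2 C=0 D=0 ZF=0 PC=2
Step 3: PC=2 exec 'SUB A, B'. After: A=0 B=2 C=0 D=0 ZF=1 PC=3
Step 4: PC=3 exec 'JZ 6'. After: A=0 B=2 C=0 D=0 ZF=1 PC=6
Step 5: PC=6 exec 'ADD C, 4'. After: A=0 B=2 C=4 D=0 ZF=0 PC=7
Step 6: PC=7 exec 'ADD D, 5'. After: A=0 B=2 C=4 D=5 ZF=0 PC=8
Step 7: PC=8 exec 'ADD A, 2'. After: A=2 B=2 C=4 D=5 ZF=0 PC=9
Step 8: PC=9 exec 'HALT'. After: A=2 B=2 C=4 D=5 ZF=0 PC=9 HALTED
Total instructions executed: 8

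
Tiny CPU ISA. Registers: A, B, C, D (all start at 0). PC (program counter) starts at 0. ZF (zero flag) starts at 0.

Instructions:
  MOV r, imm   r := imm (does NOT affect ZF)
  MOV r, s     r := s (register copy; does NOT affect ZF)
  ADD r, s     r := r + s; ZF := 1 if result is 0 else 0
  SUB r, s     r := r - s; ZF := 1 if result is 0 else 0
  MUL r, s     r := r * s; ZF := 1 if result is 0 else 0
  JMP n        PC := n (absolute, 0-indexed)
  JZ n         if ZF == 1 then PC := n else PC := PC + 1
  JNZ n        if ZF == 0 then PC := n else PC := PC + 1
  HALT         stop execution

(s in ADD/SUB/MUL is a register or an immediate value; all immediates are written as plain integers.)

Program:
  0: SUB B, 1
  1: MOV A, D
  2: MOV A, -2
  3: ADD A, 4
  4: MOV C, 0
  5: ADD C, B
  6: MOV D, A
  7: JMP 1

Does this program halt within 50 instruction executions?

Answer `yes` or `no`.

Step 1: PC=0 exec 'SUB B, 1'. After: A=0 B=-1 C=0 D=0 ZF=0 PC=1
Step 2: PC=1 exec 'MOV A, D'. After: A=0 B=-1 C=0 D=0 ZF=0 PC=2
Step 3: PC=2 exec 'MOV A, -2'. After: A=-2 B=-1 C=0 D=0 ZF=0 PC=3
Step 4: PC=3 exec 'ADD A, 4'. After: A=2 B=-1 C=0 D=0 ZF=0 PC=4
Step 5: PC=4 exec 'MOV C, 0'. After: A=2 B=-1 C=0 D=0 ZF=0 PC=5
Step 6: PC=5 exec 'ADD C, B'. After: A=2 B=-1 C=-1 D=0 ZF=0 PC=6
Step 7: PC=6 exec 'MOV D, A'. After: A=2 B=-1 C=-1 D=2 ZF=0 PC=7
Step 8: PC=7 exec 'JMP 1'. After: A=2 B=-1 C=-1 D=2 ZF=0 PC=1
Step 9: PC=1 exec 'MOV A, D'. After: A=2 B=-1 C=-1 D=2 ZF=0 PC=2
Step 10: PC=2 exec 'MOV A, -2'. After: A=-2 B=-1 C=-1 D=2 ZF=0 PC=3
Step 11: PC=3 exec 'ADD A, 4'. After: A=2 B=-1 C=-1 D=2 ZF=0 PC=4
Step 12: PC=4 exec 'MOV C, 0'. After: A=2 B=-1 C=0 D=2 ZF=0 PC=5
Step 13: PC=5 exec 'ADD C, B'. After: A=2 B=-1 C=-1 D=2 ZF=0 PC=6
Step 14: PC=6 exec 'MOV D, A'. After: A=2 B=-1 C=-1 D=2 ZF=0 PC=7
State after step 14 equals state after step 7: the program is in a cycle of length 7 and will never halt.

Answer: no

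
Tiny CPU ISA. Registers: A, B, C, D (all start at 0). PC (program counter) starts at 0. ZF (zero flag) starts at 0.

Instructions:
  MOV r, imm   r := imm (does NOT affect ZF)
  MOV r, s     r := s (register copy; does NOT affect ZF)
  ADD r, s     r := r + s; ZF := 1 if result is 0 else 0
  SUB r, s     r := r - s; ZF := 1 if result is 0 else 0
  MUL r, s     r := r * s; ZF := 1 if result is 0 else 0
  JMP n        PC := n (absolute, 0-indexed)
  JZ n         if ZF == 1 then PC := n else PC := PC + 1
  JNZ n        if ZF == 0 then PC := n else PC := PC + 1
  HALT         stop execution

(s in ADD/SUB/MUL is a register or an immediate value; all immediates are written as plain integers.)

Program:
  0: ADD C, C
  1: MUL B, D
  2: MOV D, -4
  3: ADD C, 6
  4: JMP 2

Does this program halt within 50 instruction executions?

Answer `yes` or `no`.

Step 1: PC=0 exec 'ADD C, C'. After: A=0 B=0 C=0 D=0 ZF=1 PC=1
Step 2: PC=1 exec 'MUL B, D'. After: A=0 B=0 C=0 D=0 ZF=1 PC=2
Step 3: PC=2 exec 'MOV D, -4'. After: A=0 B=0 C=0 D=-4 ZF=1 PC=3
Step 4: PC=3 exec 'ADD C, 6'. After: A=0 B=0 C=6 D=-4 ZF=0 PC=4
Step 5: PC=4 exec 'JMP 2'. After: A=0 B=0 C=6 D=-4 ZF=0 PC=2
Step 6: PC=2 exec 'MOV D, -4'. After: A=0 B=0 C=6 D=-4 ZF=0 PC=3
Step 7: PC=3 exec 'ADD C, 6'. After: A=0 B=0 C=12 D=-4 ZF=0 PC=4
Step 8: PC=4 exec 'JMP 2'. After: A=0 B=0 C=12 D=-4 ZF=0 PC=2
Step 9: PC=2 exec 'MOV D, -4'. After: A=0 B=0 C=12 D=-4 ZF=0 PC=3
Step 10: PC=3 exec 'ADD C, 6'. After: A=0 B=0 C=18 D=-4 ZF=0 PC=4
Step 11: PC=4 exec 'JMP 2'. After: A=0 B=0 C=18 D=-4 ZF=0 PC=2
Step 12: PC=2 exec 'MOV D, -4'. After: A=0 B=0 C=18 D=-4 ZF=0 PC=3
Step 13: PC=3 exec 'ADD C, 6'. After: A=0 B=0 C=24 D=-4 ZF=0 PC=4
Step 14: PC=4 exec 'JMP 2'. After: A=0 B=0 C=24 D=-4 ZF=0 PC=2
Step 15: PC=2 exec 'MOV D, -4'. After: A=0 B=0 C=24 D=-4 ZF=0 PC=3
After 50 steps: not halted. PC revisits the same instructions with no path to HALT; will never halt.

Answer: no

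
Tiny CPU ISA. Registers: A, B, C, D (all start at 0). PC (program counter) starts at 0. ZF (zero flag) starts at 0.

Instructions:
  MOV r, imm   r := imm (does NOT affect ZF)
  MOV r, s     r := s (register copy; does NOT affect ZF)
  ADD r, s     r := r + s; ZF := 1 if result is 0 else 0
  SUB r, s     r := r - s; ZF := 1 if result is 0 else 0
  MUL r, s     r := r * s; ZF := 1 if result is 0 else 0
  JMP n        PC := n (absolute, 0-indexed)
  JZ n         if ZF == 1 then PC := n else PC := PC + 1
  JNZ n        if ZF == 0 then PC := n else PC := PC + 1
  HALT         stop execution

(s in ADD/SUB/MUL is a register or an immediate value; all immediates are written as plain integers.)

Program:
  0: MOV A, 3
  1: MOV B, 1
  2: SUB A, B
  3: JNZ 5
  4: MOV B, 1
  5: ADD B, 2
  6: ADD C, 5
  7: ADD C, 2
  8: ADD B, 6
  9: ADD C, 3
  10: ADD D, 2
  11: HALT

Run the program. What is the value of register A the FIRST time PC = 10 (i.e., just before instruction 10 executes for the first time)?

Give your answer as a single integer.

Step 1: PC=0 exec 'MOV A, 3'. After: A=3 B=0 C=0 D=0 ZF=0 PC=1
Step 2: PC=1 exec 'MOV B, 1'. After: A=3 B=1 C=0 D=0 ZF=0 PC=2
Step 3: PC=2 exec 'SUB A, B'. After: A=2 B=1 C=0 D=0 ZF=0 PC=3
Step 4: PC=3 exec 'JNZ 5'. After: A=2 B=1 C=0 D=0 ZF=0 PC=5
Step 5: PC=5 exec 'ADD B, 2'. After: A=2 B=3 C=0 D=0 ZF=0 PC=6
Step 6: PC=6 exec 'ADD C, 5'. After: A=2 B=3 C=5 D=0 ZF=0 PC=7
Step 7: PC=7 exec 'ADD C, 2'. After: A=2 B=3 C=7 D=0 ZF=0 PC=8
Step 8: PC=8 exec 'ADD B, 6'. After: A=2 B=9 C=7 D=0 ZF=0 PC=9
Step 9: PC=9 exec 'ADD C, 3'. After: A=2 B=9 C=10 D=0 ZF=0 PC=10
First time PC=10: A=2

2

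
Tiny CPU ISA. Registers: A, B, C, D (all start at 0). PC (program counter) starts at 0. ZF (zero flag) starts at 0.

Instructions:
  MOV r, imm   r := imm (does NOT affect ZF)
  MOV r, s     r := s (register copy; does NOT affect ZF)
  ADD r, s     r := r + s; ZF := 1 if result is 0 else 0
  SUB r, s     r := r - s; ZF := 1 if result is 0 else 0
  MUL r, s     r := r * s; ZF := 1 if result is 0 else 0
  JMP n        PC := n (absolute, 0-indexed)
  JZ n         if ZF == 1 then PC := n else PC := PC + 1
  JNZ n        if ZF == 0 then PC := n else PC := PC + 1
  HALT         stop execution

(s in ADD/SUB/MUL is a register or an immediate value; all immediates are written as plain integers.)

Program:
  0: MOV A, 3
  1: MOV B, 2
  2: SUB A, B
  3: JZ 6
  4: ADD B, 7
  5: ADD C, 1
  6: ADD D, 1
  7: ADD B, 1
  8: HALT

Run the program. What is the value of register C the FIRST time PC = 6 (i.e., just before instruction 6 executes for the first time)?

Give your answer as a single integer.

Step 1: PC=0 exec 'MOV A, 3'. After: A=3 B=0 C=0 D=0 ZF=0 PC=1
Step 2: PC=1 exec 'MOV B, 2'. After: A=3 B=2 C=0 D=0 ZF=0 PC=2
Step 3: PC=2 exec 'SUB A, B'. After: A=1 B=2 C=0 D=0 ZF=0 PC=3
Step 4: PC=3 exec 'JZ 6'. After: A=1 B=2 C=0 D=0 ZF=0 PC=4
Step 5: PC=4 exec 'ADD B, 7'. After: A=1 B=9 C=0 D=0 ZF=0 PC=5
Step 6: PC=5 exec 'ADD C, 1'. After: A=1 B=9 C=1 D=0 ZF=0 PC=6
First time PC=6: C=1

1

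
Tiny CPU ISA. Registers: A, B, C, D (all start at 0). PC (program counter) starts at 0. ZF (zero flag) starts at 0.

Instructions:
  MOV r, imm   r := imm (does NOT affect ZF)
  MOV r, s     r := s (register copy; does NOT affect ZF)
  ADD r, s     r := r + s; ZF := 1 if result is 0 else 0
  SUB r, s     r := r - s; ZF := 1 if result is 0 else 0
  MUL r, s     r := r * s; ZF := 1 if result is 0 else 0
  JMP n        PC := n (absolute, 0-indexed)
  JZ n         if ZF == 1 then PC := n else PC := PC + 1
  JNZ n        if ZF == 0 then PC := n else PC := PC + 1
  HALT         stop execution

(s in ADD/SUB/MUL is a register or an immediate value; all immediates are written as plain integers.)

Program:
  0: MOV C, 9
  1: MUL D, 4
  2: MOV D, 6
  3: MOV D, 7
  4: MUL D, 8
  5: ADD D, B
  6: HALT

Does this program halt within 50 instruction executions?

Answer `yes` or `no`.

Answer: yes

Derivation:
Step 1: PC=0 exec 'MOV C, 9'. After: A=0 B=0 C=9 D=0 ZF=0 PC=1
Step 2: PC=1 exec 'MUL D, 4'. After: A=0 B=0 C=9 D=0 ZF=1 PC=2
Step 3: PC=2 exec 'MOV D, 6'. After: A=0 B=0 C=9 D=6 ZF=1 PC=3
Step 4: PC=3 exec 'MOV D, 7'. After: A=0 B=0 C=9 D=7 ZF=1 PC=4
Step 5: PC=4 exec 'MUL D, 8'. After: A=0 B=0 C=9 D=56 ZF=0 PC=5
Step 6: PC=5 exec 'ADD D, B'. After: A=0 B=0 C=9 D=56 ZF=0 PC=6
Step 7: PC=6 exec 'HALT'. After: A=0 B=0 C=9 D=56 ZF=0 PC=6 HALTED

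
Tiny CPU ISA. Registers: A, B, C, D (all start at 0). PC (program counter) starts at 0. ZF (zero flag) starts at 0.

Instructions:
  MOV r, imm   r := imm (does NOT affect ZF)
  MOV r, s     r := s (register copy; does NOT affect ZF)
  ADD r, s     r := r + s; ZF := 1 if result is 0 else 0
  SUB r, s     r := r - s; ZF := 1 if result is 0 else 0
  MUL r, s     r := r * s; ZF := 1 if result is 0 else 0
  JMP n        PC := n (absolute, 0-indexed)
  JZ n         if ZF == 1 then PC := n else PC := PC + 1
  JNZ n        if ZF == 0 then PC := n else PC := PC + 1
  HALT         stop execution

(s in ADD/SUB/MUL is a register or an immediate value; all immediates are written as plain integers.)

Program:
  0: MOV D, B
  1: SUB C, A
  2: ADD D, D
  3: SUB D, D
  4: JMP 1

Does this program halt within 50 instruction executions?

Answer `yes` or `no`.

Answer: no

Derivation:
Step 1: PC=0 exec 'MOV D, B'. After: A=0 B=0 C=0 D=0 ZF=0 PC=1
Step 2: PC=1 exec 'SUB C, A'. After: A=0 B=0 C=0 D=0 ZF=1 PC=2
Step 3: PC=2 exec 'ADD D, D'. After: A=0 B=0 C=0 D=0 ZF=1 PC=3
Step 4: PC=3 exec 'SUB D, D'. After: A=0 B=0 C=0 D=0 ZF=1 PC=4
Step 5: PC=4 exec 'JMP 1'. After: A=0 B=0 C=0 D=0 ZF=1 PC=1
Step 6: PC=1 exec 'SUB C, A'. After: A=0 B=0 C=0 D=0 ZF=1 PC=2
State after step 6 equals state after step 2: the program is in a cycle of length 4 and will never halt.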